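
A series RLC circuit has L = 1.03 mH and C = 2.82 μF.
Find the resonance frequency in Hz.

Step 1 — Resonance condition Im(Z)=0 gives ω₀ = 1/√(LC).
Step 2 — ω₀ = 1/√(0.00103·2.82e-06) = 1.855e+04 rad/s.
Step 3 — f₀ = ω₀/(2π) = 2953 Hz.

f₀ = 2953 Hz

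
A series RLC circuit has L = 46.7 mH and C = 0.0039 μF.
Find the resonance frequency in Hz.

Step 1 — Resonance condition Im(Z)=0 gives ω₀ = 1/√(LC).
Step 2 — ω₀ = 1/√(0.0467·3.9e-09) = 7.41e+04 rad/s.
Step 3 — f₀ = ω₀/(2π) = 1.179e+04 Hz.

f₀ = 1.179e+04 Hz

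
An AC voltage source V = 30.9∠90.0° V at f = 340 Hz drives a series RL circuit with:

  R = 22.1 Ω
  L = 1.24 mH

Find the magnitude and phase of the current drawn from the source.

Step 1 — Angular frequency: ω = 2π·f = 2π·340 = 2136 rad/s.
Step 2 — Component impedances:
  R: Z = R = 22.1 Ω
  L: Z = jωL = j·2136·0.00124 = 0 + j2.649 Ω
Step 3 — Series combination: Z_total = R + L = 22.1 + j2.649 Ω = 22.26∠6.8° Ω.
Step 4 — Source phasor: V = 30.9∠90.0° V = 0 + j30.9 V.
Step 5 — Ohm's law: I = V / Z_total = (0 + j30.9) / (22.1 + j2.649) = 0.1652 + j1.378 A.
Step 6 — Convert to polar: |I| = 1.388 A, ∠I = 83.2°.

I = 1.388∠83.2° A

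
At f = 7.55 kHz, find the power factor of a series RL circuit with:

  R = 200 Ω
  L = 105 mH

Step 1 — Angular frequency: ω = 2π·f = 2π·7550 = 4.744e+04 rad/s.
Step 2 — Component impedances:
  R: Z = R = 200 Ω
  L: Z = jωL = j·4.744e+04·0.105 = 0 + j4981 Ω
Step 3 — Series combination: Z_total = R + L = 200 + j4981 Ω = 4985∠87.7° Ω.
Step 4 — Power factor: PF = cos(φ) = Re(Z)/|Z| = 200/4985 = 0.04012.
Step 5 — Type: Im(Z) = 4981 ⇒ lagging (phase φ = 87.7°).

PF = 0.04012 (lagging, φ = 87.7°)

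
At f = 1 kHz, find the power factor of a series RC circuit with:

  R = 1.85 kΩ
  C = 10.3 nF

Step 1 — Angular frequency: ω = 2π·f = 2π·1000 = 6283 rad/s.
Step 2 — Component impedances:
  R: Z = R = 1850 Ω
  C: Z = 1/(jωC) = -j/(ω·C) = 0 - j1.545e+04 Ω
Step 3 — Series combination: Z_total = R + C = 1850 - j1.545e+04 Ω = 1.556e+04∠-83.2° Ω.
Step 4 — Power factor: PF = cos(φ) = Re(Z)/|Z| = 1850/1.556e+04 = 0.1189.
Step 5 — Type: Im(Z) = -1.545e+04 ⇒ leading (phase φ = -83.2°).

PF = 0.1189 (leading, φ = -83.2°)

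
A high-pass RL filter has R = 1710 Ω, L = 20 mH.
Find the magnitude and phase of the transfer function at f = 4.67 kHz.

Step 1 — Angular frequency: ω = 2π·4670 = 2.934e+04 rad/s.
Step 2 — Transfer function: H(jω) = jωL/(R + jωL).
Step 3 — Numerator jωL = j·586.8; denominator R + jωL = 1710 + j586.8.
Step 4 — H = 0.1054 + j0.307.
Step 5 — Magnitude: |H| = 0.3246 (-9.8 dB); phase: φ = 71.1°.

|H| = 0.3246 (-9.8 dB), φ = 71.1°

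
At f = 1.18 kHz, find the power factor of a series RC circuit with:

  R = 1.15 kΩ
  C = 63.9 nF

Step 1 — Angular frequency: ω = 2π·f = 2π·1180 = 7414 rad/s.
Step 2 — Component impedances:
  R: Z = R = 1150 Ω
  C: Z = 1/(jωC) = -j/(ω·C) = 0 - j2111 Ω
Step 3 — Series combination: Z_total = R + C = 1150 - j2111 Ω = 2404∠-61.4° Ω.
Step 4 — Power factor: PF = cos(φ) = Re(Z)/|Z| = 1150/2404 = 0.4784.
Step 5 — Type: Im(Z) = -2111 ⇒ leading (phase φ = -61.4°).

PF = 0.4784 (leading, φ = -61.4°)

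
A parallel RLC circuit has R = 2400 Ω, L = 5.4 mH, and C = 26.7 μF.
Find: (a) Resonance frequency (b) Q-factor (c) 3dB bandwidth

Step 1 — Resonance: ω₀ = 1/√(LC) = 1/√(0.0054·2.67e-05) = 2634 rad/s.
Step 2 — f₀ = ω₀/(2π) = 419.1 Hz.
Step 3 — Parallel Q: Q = R/(ω₀L) = 2400/(2634·0.0054) = 168.8.
Step 4 — Bandwidth: Δω = ω₀/Q = 15.61 rad/s; BW = Δω/(2π) = 2.484 Hz.

(a) f₀ = 419.1 Hz  (b) Q = 168.8  (c) BW = 2.484 Hz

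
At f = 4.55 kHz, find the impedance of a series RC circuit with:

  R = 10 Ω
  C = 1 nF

Step 1 — Angular frequency: ω = 2π·f = 2π·4550 = 2.859e+04 rad/s.
Step 2 — Component impedances:
  R: Z = R = 10 Ω
  C: Z = 1/(jωC) = -j/(ω·C) = 0 - j3.498e+04 Ω
Step 3 — Series combination: Z_total = R + C = 10 - j3.498e+04 Ω = 3.498e+04∠-90.0° Ω.

Z = 10 - j3.498e+04 Ω = 3.498e+04∠-90.0° Ω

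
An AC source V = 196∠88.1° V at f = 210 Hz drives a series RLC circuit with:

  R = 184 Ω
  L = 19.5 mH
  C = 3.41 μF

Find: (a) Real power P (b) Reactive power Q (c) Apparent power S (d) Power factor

Step 1 — Angular frequency: ω = 2π·f = 2π·210 = 1319 rad/s.
Step 2 — Component impedances:
  R: Z = R = 184 Ω
  L: Z = jωL = j·1319·0.0195 = 0 + j25.73 Ω
  C: Z = 1/(jωC) = -j/(ω·C) = 0 - j222.3 Ω
Step 3 — Series combination: Z_total = R + L + C = 184 - j196.5 Ω = 269.2∠-46.9° Ω.
Step 4 — Source phasor: V = 196∠88.1° V = 6.498 + j195.9 V.
Step 5 — Current: I = V / Z = -0.5147 + j0.5149 A = 0.728∠135.0° A.
Step 6 — Complex power: S = V·I* = 97.53 - j104.2 VA.
Step 7 — Real power: P = Re(S) = 97.53 W.
Step 8 — Reactive power: Q = Im(S) = -104.2 VAR.
Step 9 — Apparent power: |S| = 142.7 VA.
Step 10 — Power factor: PF = P/|S| = 0.6835 (leading).

(a) P = 97.53 W  (b) Q = -104.2 VAR  (c) S = 142.7 VA  (d) PF = 0.6835 (leading)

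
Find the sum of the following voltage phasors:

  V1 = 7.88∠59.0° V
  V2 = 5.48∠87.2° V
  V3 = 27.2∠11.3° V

Step 1 — Convert each phasor to rectangular form:
  V1 = 7.88·(cos(59.0°) + j·sin(59.0°)) = 4.059 + j6.754 V
  V2 = 5.48·(cos(87.2°) + j·sin(87.2°)) = 0.2677 + j5.473 V
  V3 = 27.2·(cos(11.3°) + j·sin(11.3°)) = 26.67 + j5.33 V
Step 2 — Sum components: V_total = 31 + j17.56 V.
Step 3 — Convert to polar: |V_total| = 35.63 V, ∠V_total = 29.5°.

V_total = 35.63∠29.5° V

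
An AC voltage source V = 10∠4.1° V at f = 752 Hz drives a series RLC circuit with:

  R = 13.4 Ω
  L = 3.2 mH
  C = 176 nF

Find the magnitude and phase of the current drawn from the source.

Step 1 — Angular frequency: ω = 2π·f = 2π·752 = 4725 rad/s.
Step 2 — Component impedances:
  R: Z = R = 13.4 Ω
  L: Z = jωL = j·4725·0.0032 = 0 + j15.12 Ω
  C: Z = 1/(jωC) = -j/(ω·C) = 0 - j1203 Ω
Step 3 — Series combination: Z_total = R + L + C = 13.4 - j1187 Ω = 1187∠-89.4° Ω.
Step 4 — Source phasor: V = 10∠4.1° V = 9.974 + j0.715 V.
Step 5 — Ohm's law: I = V / Z_total = (9.974 + j0.715) / (13.4 - j1187) = -0.0005073 + j0.008406 A.
Step 6 — Convert to polar: |I| = 0.008421 A, ∠I = 93.5°.

I = 0.008421∠93.5° A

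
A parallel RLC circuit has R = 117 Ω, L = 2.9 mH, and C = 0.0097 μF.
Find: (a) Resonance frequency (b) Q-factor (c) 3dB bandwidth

Step 1 — Resonance: ω₀ = 1/√(LC) = 1/√(0.0029·9.7e-09) = 1.885e+05 rad/s.
Step 2 — f₀ = ω₀/(2π) = 3.001e+04 Hz.
Step 3 — Parallel Q: Q = R/(ω₀L) = 117/(1.885e+05·0.0029) = 0.214.
Step 4 — Bandwidth: Δω = ω₀/Q = 8.811e+05 rad/s; BW = Δω/(2π) = 1.402e+05 Hz.

(a) f₀ = 3.001e+04 Hz  (b) Q = 0.214  (c) BW = 1.402e+05 Hz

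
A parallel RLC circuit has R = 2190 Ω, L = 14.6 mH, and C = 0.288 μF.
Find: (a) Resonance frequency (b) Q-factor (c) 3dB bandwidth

Step 1 — Resonance: ω₀ = 1/√(LC) = 1/√(0.0146·2.88e-07) = 1.542e+04 rad/s.
Step 2 — f₀ = ω₀/(2π) = 2454 Hz.
Step 3 — Parallel Q: Q = R/(ω₀L) = 2190/(1.542e+04·0.0146) = 9.727.
Step 4 — Bandwidth: Δω = ω₀/Q = 1585 rad/s; BW = Δω/(2π) = 252.3 Hz.

(a) f₀ = 2454 Hz  (b) Q = 9.727  (c) BW = 252.3 Hz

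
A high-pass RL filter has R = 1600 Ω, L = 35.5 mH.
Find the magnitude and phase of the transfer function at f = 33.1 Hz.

Step 1 — Angular frequency: ω = 2π·33.1 = 208 rad/s.
Step 2 — Transfer function: H(jω) = jωL/(R + jωL).
Step 3 — Numerator jωL = j·7.383; denominator R + jωL = 1600 + j7.383.
Step 4 — H = 2.129e-05 + j0.004614.
Step 5 — Magnitude: |H| = 0.004614 (-46.7 dB); phase: φ = 89.7°.

|H| = 0.004614 (-46.7 dB), φ = 89.7°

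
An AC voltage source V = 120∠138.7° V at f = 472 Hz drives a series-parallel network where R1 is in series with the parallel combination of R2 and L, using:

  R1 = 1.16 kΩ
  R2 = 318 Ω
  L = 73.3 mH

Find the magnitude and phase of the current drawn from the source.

Step 1 — Angular frequency: ω = 2π·f = 2π·472 = 2966 rad/s.
Step 2 — Component impedances:
  R1: Z = R = 1160 Ω
  R2: Z = R = 318 Ω
  L: Z = jωL = j·2966·0.0733 = 0 + j217.4 Ω
Step 3 — Parallel branch: R2 || L = 1/(1/R2 + 1/L) = 101.3 + j148.2 Ω.
Step 4 — Series with R1: Z_total = R1 + (R2 || L) = 1261 + j148.2 Ω = 1270∠6.7° Ω.
Step 5 — Source phasor: V = 120∠138.7° V = -90.15 + j79.2 V.
Step 6 — Ohm's law: I = V / Z_total = (-90.15 + j79.2) / (1261 + j148.2) = -0.06323 + j0.07022 A.
Step 7 — Convert to polar: |I| = 0.09449 A, ∠I = 132.0°.

I = 0.09449∠132.0° A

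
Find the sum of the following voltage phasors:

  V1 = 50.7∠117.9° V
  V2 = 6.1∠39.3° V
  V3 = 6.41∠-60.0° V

Step 1 — Convert each phasor to rectangular form:
  V1 = 50.7·(cos(117.9°) + j·sin(117.9°)) = -23.72 + j44.81 V
  V2 = 6.1·(cos(39.3°) + j·sin(39.3°)) = 4.72 + j3.864 V
  V3 = 6.41·(cos(-60.0°) + j·sin(-60.0°)) = 3.205 - j5.551 V
Step 2 — Sum components: V_total = -15.8 + j43.12 V.
Step 3 — Convert to polar: |V_total| = 45.92 V, ∠V_total = 110.1°.

V_total = 45.92∠110.1° V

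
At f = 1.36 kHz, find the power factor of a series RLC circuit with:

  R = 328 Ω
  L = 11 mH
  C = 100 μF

Step 1 — Angular frequency: ω = 2π·f = 2π·1360 = 8545 rad/s.
Step 2 — Component impedances:
  R: Z = R = 328 Ω
  L: Z = jωL = j·8545·0.011 = 0 + j94 Ω
  C: Z = 1/(jωC) = -j/(ω·C) = 0 - j1.17 Ω
Step 3 — Series combination: Z_total = R + L + C = 328 + j92.83 Ω = 340.9∠15.8° Ω.
Step 4 — Power factor: PF = cos(φ) = Re(Z)/|Z| = 328/340.9 = 0.9622.
Step 5 — Type: Im(Z) = 92.83 ⇒ lagging (phase φ = 15.8°).

PF = 0.9622 (lagging, φ = 15.8°)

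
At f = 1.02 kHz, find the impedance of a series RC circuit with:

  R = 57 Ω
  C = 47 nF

Step 1 — Angular frequency: ω = 2π·f = 2π·1020 = 6409 rad/s.
Step 2 — Component impedances:
  R: Z = R = 57 Ω
  C: Z = 1/(jωC) = -j/(ω·C) = 0 - j3320 Ω
Step 3 — Series combination: Z_total = R + C = 57 - j3320 Ω = 3320∠-89.0° Ω.

Z = 57 - j3320 Ω = 3320∠-89.0° Ω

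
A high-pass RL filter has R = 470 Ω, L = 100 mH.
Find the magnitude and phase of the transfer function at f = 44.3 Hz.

Step 1 — Angular frequency: ω = 2π·44.3 = 278.3 rad/s.
Step 2 — Transfer function: H(jω) = jωL/(R + jωL).
Step 3 — Numerator jωL = j·27.83; denominator R + jωL = 470 + j27.83.
Step 4 — H = 0.003495 + j0.05902.
Step 5 — Magnitude: |H| = 0.05912 (-24.6 dB); phase: φ = 86.6°.

|H| = 0.05912 (-24.6 dB), φ = 86.6°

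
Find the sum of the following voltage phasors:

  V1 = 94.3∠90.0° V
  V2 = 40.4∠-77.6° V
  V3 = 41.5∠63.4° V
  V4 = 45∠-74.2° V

Step 1 — Convert each phasor to rectangular form:
  V1 = 94.3·(cos(90.0°) + j·sin(90.0°)) = 0 + j94.3 V
  V2 = 40.4·(cos(-77.6°) + j·sin(-77.6°)) = 8.675 - j39.46 V
  V3 = 41.5·(cos(63.4°) + j·sin(63.4°)) = 18.58 + j37.11 V
  V4 = 45·(cos(-74.2°) + j·sin(-74.2°)) = 12.25 - j43.3 V
Step 2 — Sum components: V_total = 39.51 + j48.65 V.
Step 3 — Convert to polar: |V_total| = 62.67 V, ∠V_total = 50.9°.

V_total = 62.67∠50.9° V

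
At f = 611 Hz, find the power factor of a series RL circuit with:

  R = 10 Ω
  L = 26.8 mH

Step 1 — Angular frequency: ω = 2π·f = 2π·611 = 3839 rad/s.
Step 2 — Component impedances:
  R: Z = R = 10 Ω
  L: Z = jωL = j·3839·0.0268 = 0 + j102.9 Ω
Step 3 — Series combination: Z_total = R + L = 10 + j102.9 Ω = 103.4∠84.4° Ω.
Step 4 — Power factor: PF = cos(φ) = Re(Z)/|Z| = 10/103.37 = 0.09674.
Step 5 — Type: Im(Z) = 102.9 ⇒ lagging (phase φ = 84.4°).

PF = 0.09674 (lagging, φ = 84.4°)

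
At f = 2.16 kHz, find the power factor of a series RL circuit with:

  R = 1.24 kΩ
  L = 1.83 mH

Step 1 — Angular frequency: ω = 2π·f = 2π·2160 = 1.357e+04 rad/s.
Step 2 — Component impedances:
  R: Z = R = 1240 Ω
  L: Z = jωL = j·1.357e+04·0.00183 = 0 + j24.84 Ω
Step 3 — Series combination: Z_total = R + L = 1240 + j24.84 Ω = 1240∠1.1° Ω.
Step 4 — Power factor: PF = cos(φ) = Re(Z)/|Z| = 1240/1240.2 = 0.9998.
Step 5 — Type: Im(Z) = 24.84 ⇒ lagging (phase φ = 1.1°).

PF = 0.9998 (lagging, φ = 1.1°)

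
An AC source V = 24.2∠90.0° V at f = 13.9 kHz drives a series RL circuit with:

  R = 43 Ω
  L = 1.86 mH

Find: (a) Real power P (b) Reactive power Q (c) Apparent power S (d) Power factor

Step 1 — Angular frequency: ω = 2π·f = 2π·1.39e+04 = 8.734e+04 rad/s.
Step 2 — Component impedances:
  R: Z = R = 43 Ω
  L: Z = jωL = j·8.734e+04·0.00186 = 0 + j162.4 Ω
Step 3 — Series combination: Z_total = R + L = 43 + j162.4 Ω = 168∠75.2° Ω.
Step 4 — Source phasor: V = 24.2∠90.0° V = 0 + j24.2 V.
Step 5 — Current: I = V / Z = 0.1392 + j0.03685 A = 0.144∠14.8° A.
Step 6 — Complex power: S = V·I* = 0.8918 + j3.369 VA.
Step 7 — Real power: P = Re(S) = 0.8918 W.
Step 8 — Reactive power: Q = Im(S) = 3.369 VAR.
Step 9 — Apparent power: |S| = 3.485 VA.
Step 10 — Power factor: PF = P/|S| = 0.2559 (lagging).

(a) P = 0.8918 W  (b) Q = 3.369 VAR  (c) S = 3.485 VA  (d) PF = 0.2559 (lagging)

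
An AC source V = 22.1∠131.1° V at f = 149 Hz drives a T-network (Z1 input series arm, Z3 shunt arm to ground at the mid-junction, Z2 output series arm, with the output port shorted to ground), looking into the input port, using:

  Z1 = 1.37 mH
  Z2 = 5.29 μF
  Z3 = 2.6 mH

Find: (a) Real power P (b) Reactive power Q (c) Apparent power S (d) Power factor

Step 1 — Angular frequency: ω = 2π·f = 2π·149 = 936.2 rad/s.
Step 2 — Component impedances:
  Z1: Z = jωL = j·936.2·0.00137 = 0 + j1.283 Ω
  Z2: Z = 1/(jωC) = -j/(ω·C) = 0 - j201.9 Ω
  Z3: Z = jωL = j·936.2·0.0026 = 0 + j2.434 Ω
Step 3 — With the output port shorted to ground, the output series arm Z2 runs from the junction to ground; the shunt arm Z3 also runs from the junction to ground. They appear in parallel: Z3 || Z2 = 0 + j2.464 Ω.
Step 4 — Series with input arm Z1: Z_in = Z1 + (Z3 || Z2) = 0 + j3.746 Ω = 3.746∠90.0° Ω.
Step 5 — Source phasor: V = 22.1∠131.1° V = -14.53 + j16.65 V.
Step 6 — Current: I = V / Z = 4.445 + j3.878 A = 5.899∠41.1° A.
Step 7 — Complex power: S = V·I* = 0 + j130.4 VA.
Step 8 — Real power: P = Re(S) = 0 W.
Step 9 — Reactive power: Q = Im(S) = 130.4 VAR.
Step 10 — Apparent power: |S| = 130.4 VA.
Step 11 — Power factor: PF = P/|S| = 0 (lagging).

(a) P = 0 W  (b) Q = 130.4 VAR  (c) S = 130.4 VA  (d) PF = 0 (lagging)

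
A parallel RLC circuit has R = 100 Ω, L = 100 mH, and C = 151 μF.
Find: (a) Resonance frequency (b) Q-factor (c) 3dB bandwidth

Step 1 — Resonance: ω₀ = 1/√(LC) = 1/√(0.1·0.000151) = 257.3 rad/s.
Step 2 — f₀ = ω₀/(2π) = 40.96 Hz.
Step 3 — Parallel Q: Q = R/(ω₀L) = 100/(257.3·0.1) = 3.886.
Step 4 — Bandwidth: Δω = ω₀/Q = 66.23 rad/s; BW = Δω/(2π) = 10.54 Hz.

(a) f₀ = 40.96 Hz  (b) Q = 3.886  (c) BW = 10.54 Hz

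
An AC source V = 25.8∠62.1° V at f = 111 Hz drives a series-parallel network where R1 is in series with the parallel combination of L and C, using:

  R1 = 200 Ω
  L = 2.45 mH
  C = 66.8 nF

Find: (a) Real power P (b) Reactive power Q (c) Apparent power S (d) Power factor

Step 1 — Angular frequency: ω = 2π·f = 2π·111 = 697.4 rad/s.
Step 2 — Component impedances:
  R1: Z = R = 200 Ω
  L: Z = jωL = j·697.4·0.00245 = 0 + j1.709 Ω
  C: Z = 1/(jωC) = -j/(ω·C) = 0 - j2.146e+04 Ω
Step 3 — Parallel branch: L || C = 1/(1/L + 1/C) = 0 + j1.709 Ω.
Step 4 — Series with R1: Z_total = R1 + (L || C) = 200 + j1.709 Ω = 200∠0.5° Ω.
Step 5 — Source phasor: V = 25.8∠62.1° V = 12.07 + j22.8 V.
Step 6 — Current: I = V / Z = 0.06133 + j0.1135 A = 0.129∠61.6° A.
Step 7 — Complex power: S = V·I* = 3.328 + j0.02843 VA.
Step 8 — Real power: P = Re(S) = 3.328 W.
Step 9 — Reactive power: Q = Im(S) = 0.02843 VAR.
Step 10 — Apparent power: |S| = 3.328 VA.
Step 11 — Power factor: PF = P/|S| = 1 (lagging).

(a) P = 3.328 W  (b) Q = 0.02843 VAR  (c) S = 3.328 VA  (d) PF = 1 (lagging)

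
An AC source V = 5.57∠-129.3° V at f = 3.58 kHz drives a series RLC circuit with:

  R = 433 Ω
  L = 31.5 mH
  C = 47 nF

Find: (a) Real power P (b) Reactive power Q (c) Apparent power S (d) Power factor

Step 1 — Angular frequency: ω = 2π·f = 2π·3580 = 2.249e+04 rad/s.
Step 2 — Component impedances:
  R: Z = R = 433 Ω
  L: Z = jωL = j·2.249e+04·0.0315 = 0 + j708.6 Ω
  C: Z = 1/(jωC) = -j/(ω·C) = 0 - j945.9 Ω
Step 3 — Series combination: Z_total = R + L + C = 433 - j237.3 Ω = 493.8∠-28.7° Ω.
Step 4 — Source phasor: V = 5.57∠-129.3° V = -3.528 - j4.31 V.
Step 5 — Current: I = V / Z = -0.00207 - j0.01109 A = 0.01128∠-100.6° A.
Step 6 — Complex power: S = V·I* = 0.0551 - j0.0302 VA.
Step 7 — Real power: P = Re(S) = 0.0551 W.
Step 8 — Reactive power: Q = Im(S) = -0.0302 VAR.
Step 9 — Apparent power: |S| = 0.06283 VA.
Step 10 — Power factor: PF = P/|S| = 0.8769 (leading).

(a) P = 0.0551 W  (b) Q = -0.0302 VAR  (c) S = 0.06283 VA  (d) PF = 0.8769 (leading)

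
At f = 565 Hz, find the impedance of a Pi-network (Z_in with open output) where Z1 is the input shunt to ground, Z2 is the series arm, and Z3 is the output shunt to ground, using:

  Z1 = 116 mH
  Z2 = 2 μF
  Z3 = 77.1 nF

Step 1 — Angular frequency: ω = 2π·f = 2π·565 = 3550 rad/s.
Step 2 — Component impedances:
  Z1: Z = jωL = j·3550·0.116 = 0 + j411.8 Ω
  Z2: Z = 1/(jωC) = -j/(ω·C) = 0 - j140.8 Ω
  Z3: Z = 1/(jωC) = -j/(ω·C) = 0 - j3654 Ω
Step 3 — With open output, the series arm Z2 and the output shunt Z3 appear in series to ground: Z2 + Z3 = 0 - j3794 Ω.
Step 4 — Parallel with input shunt Z1: Z_in = Z1 || (Z2 + Z3) = 0 + j461.9 Ω = 461.9∠90.0° Ω.

Z = 0 + j461.9 Ω = 461.9∠90.0° Ω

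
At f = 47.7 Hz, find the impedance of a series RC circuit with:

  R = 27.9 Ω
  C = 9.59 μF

Step 1 — Angular frequency: ω = 2π·f = 2π·47.7 = 299.7 rad/s.
Step 2 — Component impedances:
  R: Z = R = 27.9 Ω
  C: Z = 1/(jωC) = -j/(ω·C) = 0 - j347.9 Ω
Step 3 — Series combination: Z_total = R + C = 27.9 - j347.9 Ω = 349∠-85.4° Ω.

Z = 27.9 - j347.9 Ω = 349∠-85.4° Ω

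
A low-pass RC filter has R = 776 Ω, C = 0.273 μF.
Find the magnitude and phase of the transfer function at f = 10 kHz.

Step 1 — Angular frequency: ω = 2π·1e+04 = 6.283e+04 rad/s.
Step 2 — Transfer function: H(jω) = 1/(1 + jωRC).
Step 3 — Denominator: 1 + jωRC = 1 + j·6.283e+04·776·2.73e-07 = 1 + j13.31.
Step 4 — H = 0.005612 - j0.07471.
Step 5 — Magnitude: |H| = 0.07492 (-22.5 dB); phase: φ = -85.7°.

|H| = 0.07492 (-22.5 dB), φ = -85.7°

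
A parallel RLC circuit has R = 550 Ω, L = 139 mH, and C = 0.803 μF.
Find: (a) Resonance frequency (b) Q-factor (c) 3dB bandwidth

Step 1 — Resonance: ω₀ = 1/√(LC) = 1/√(0.139·8.03e-07) = 2993 rad/s.
Step 2 — f₀ = ω₀/(2π) = 476.4 Hz.
Step 3 — Parallel Q: Q = R/(ω₀L) = 550/(2993·0.139) = 1.322.
Step 4 — Bandwidth: Δω = ω₀/Q = 2264 rad/s; BW = Δω/(2π) = 360.4 Hz.

(a) f₀ = 476.4 Hz  (b) Q = 1.322  (c) BW = 360.4 Hz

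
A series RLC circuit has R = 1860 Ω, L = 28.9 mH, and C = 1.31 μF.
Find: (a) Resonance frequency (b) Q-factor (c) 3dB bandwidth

Step 1 — Resonance: ω₀ = 1/√(LC) = 1/√(0.0289·1.31e-06) = 5139 rad/s.
Step 2 — f₀ = ω₀/(2π) = 818 Hz.
Step 3 — Series Q: Q = ω₀L/R = 5139·0.0289/1860 = 0.07985.
Step 4 — Bandwidth: Δω = ω₀/Q = 6.436e+04 rad/s; BW = Δω/(2π) = 1.024e+04 Hz.

(a) f₀ = 818 Hz  (b) Q = 0.07985  (c) BW = 1.024e+04 Hz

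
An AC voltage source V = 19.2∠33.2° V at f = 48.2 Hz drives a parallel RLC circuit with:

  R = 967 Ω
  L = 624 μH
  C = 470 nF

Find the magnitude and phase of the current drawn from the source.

Step 1 — Angular frequency: ω = 2π·f = 2π·48.2 = 302.8 rad/s.
Step 2 — Component impedances:
  R: Z = R = 967 Ω
  L: Z = jωL = j·302.8·0.000624 = 0 + j0.189 Ω
  C: Z = 1/(jωC) = -j/(ω·C) = 0 - j7025 Ω
Step 3 — Parallel combination: 1/Z_total = 1/R + 1/L + 1/C; Z_total = 3.693e-05 + j0.189 Ω = 0.189∠90.0° Ω.
Step 4 — Source phasor: V = 19.2∠33.2° V = 16.07 + j10.51 V.
Step 5 — Ohm's law: I = V / Z_total = (16.07 + j10.51) / (3.693e-05 + j0.189) = 55.65 - j85 A.
Step 6 — Convert to polar: |I| = 101.6 A, ∠I = -56.8°.

I = 101.6∠-56.8° A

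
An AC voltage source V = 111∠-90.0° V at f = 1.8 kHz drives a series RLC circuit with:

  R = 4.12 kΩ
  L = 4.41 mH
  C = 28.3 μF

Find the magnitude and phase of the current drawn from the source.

Step 1 — Angular frequency: ω = 2π·f = 2π·1800 = 1.131e+04 rad/s.
Step 2 — Component impedances:
  R: Z = R = 4120 Ω
  L: Z = jωL = j·1.131e+04·0.00441 = 0 + j49.88 Ω
  C: Z = 1/(jωC) = -j/(ω·C) = 0 - j3.124 Ω
Step 3 — Series combination: Z_total = R + L + C = 4120 + j46.75 Ω = 4120∠0.7° Ω.
Step 4 — Source phasor: V = 111∠-90.0° V = 0 - j111 V.
Step 5 — Ohm's law: I = V / Z_total = (0 - j111) / (4120 + j46.75) = -0.0003057 - j0.02694 A.
Step 6 — Convert to polar: |I| = 0.02694 A, ∠I = -90.7°.

I = 0.02694∠-90.7° A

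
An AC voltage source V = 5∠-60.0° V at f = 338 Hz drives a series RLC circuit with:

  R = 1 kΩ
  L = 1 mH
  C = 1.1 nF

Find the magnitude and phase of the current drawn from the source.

Step 1 — Angular frequency: ω = 2π·f = 2π·338 = 2124 rad/s.
Step 2 — Component impedances:
  R: Z = R = 1000 Ω
  L: Z = jωL = j·2124·0.001 = 0 + j2.124 Ω
  C: Z = 1/(jωC) = -j/(ω·C) = 0 - j4.281e+05 Ω
Step 3 — Series combination: Z_total = R + L + C = 1000 - j4.281e+05 Ω = 4.281e+05∠-89.9° Ω.
Step 4 — Source phasor: V = 5∠-60.0° V = 2.5 - j4.33 V.
Step 5 — Ohm's law: I = V / Z_total = (2.5 - j4.33) / (1000 - j4.281e+05) = 1.013e-05 + j5.817e-06 A.
Step 6 — Convert to polar: |I| = 1.168e-05 A, ∠I = 29.9°.

I = 1.168e-05∠29.9° A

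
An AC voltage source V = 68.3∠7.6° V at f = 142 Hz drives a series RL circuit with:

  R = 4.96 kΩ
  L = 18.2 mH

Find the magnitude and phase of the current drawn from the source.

Step 1 — Angular frequency: ω = 2π·f = 2π·142 = 892.2 rad/s.
Step 2 — Component impedances:
  R: Z = R = 4960 Ω
  L: Z = jωL = j·892.2·0.0182 = 0 + j16.24 Ω
Step 3 — Series combination: Z_total = R + L = 4960 + j16.24 Ω = 4960∠0.2° Ω.
Step 4 — Source phasor: V = 68.3∠7.6° V = 67.7 + j9.033 V.
Step 5 — Ohm's law: I = V / Z_total = (67.7 + j9.033) / (4960 + j16.24) = 0.01366 + j0.001776 A.
Step 6 — Convert to polar: |I| = 0.01377 A, ∠I = 7.4°.

I = 0.01377∠7.4° A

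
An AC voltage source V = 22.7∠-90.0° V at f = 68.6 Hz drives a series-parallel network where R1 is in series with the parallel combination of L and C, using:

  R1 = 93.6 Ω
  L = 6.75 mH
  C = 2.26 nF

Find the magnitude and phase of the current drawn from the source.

Step 1 — Angular frequency: ω = 2π·f = 2π·68.6 = 431 rad/s.
Step 2 — Component impedances:
  R1: Z = R = 93.6 Ω
  L: Z = jωL = j·431·0.00675 = 0 + j2.909 Ω
  C: Z = 1/(jωC) = -j/(ω·C) = 0 - j1.027e+06 Ω
Step 3 — Parallel branch: L || C = 1/(1/L + 1/C) = 0 + j2.909 Ω.
Step 4 — Series with R1: Z_total = R1 + (L || C) = 93.6 + j2.909 Ω = 93.65∠1.8° Ω.
Step 5 — Source phasor: V = 22.7∠-90.0° V = 0 - j22.7 V.
Step 6 — Ohm's law: I = V / Z_total = (0 - j22.7) / (93.6 + j2.909) = -0.007531 - j0.2423 A.
Step 7 — Convert to polar: |I| = 0.2424 A, ∠I = -91.8°.

I = 0.2424∠-91.8° A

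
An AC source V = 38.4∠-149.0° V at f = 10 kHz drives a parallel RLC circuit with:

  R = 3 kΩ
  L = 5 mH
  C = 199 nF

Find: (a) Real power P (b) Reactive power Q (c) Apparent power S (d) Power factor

Step 1 — Angular frequency: ω = 2π·f = 2π·1e+04 = 6.283e+04 rad/s.
Step 2 — Component impedances:
  R: Z = R = 3000 Ω
  L: Z = jωL = j·6.283e+04·0.005 = 0 + j314.2 Ω
  C: Z = 1/(jωC) = -j/(ω·C) = 0 - j79.98 Ω
Step 3 — Parallel combination: 1/Z_total = 1/R + 1/L + 1/C; Z_total = 3.832 - j107.2 Ω = 107.2∠-88.0° Ω.
Step 4 — Source phasor: V = 38.4∠-149.0° V = -32.92 - j19.78 V.
Step 5 — Current: I = V / Z = 0.1734 - j0.3134 A = 0.3581∠-61.0° A.
Step 6 — Complex power: S = V·I* = 0.4915 - j13.74 VA.
Step 7 — Real power: P = Re(S) = 0.4915 W.
Step 8 — Reactive power: Q = Im(S) = -13.74 VAR.
Step 9 — Apparent power: |S| = 13.75 VA.
Step 10 — Power factor: PF = P/|S| = 0.03574 (leading).

(a) P = 0.4915 W  (b) Q = -13.74 VAR  (c) S = 13.75 VA  (d) PF = 0.03574 (leading)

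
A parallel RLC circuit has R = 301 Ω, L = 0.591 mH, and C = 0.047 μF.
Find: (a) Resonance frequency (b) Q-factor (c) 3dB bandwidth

Step 1 — Resonance: ω₀ = 1/√(LC) = 1/√(0.000591·4.7e-08) = 1.897e+05 rad/s.
Step 2 — f₀ = ω₀/(2π) = 3.02e+04 Hz.
Step 3 — Parallel Q: Q = R/(ω₀L) = 301/(1.897e+05·0.000591) = 2.684.
Step 4 — Bandwidth: Δω = ω₀/Q = 7.069e+04 rad/s; BW = Δω/(2π) = 1.125e+04 Hz.

(a) f₀ = 3.02e+04 Hz  (b) Q = 2.684  (c) BW = 1.125e+04 Hz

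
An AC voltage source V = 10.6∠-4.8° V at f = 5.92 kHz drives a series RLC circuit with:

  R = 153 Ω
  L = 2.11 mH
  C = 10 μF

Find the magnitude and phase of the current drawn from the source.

Step 1 — Angular frequency: ω = 2π·f = 2π·5920 = 3.72e+04 rad/s.
Step 2 — Component impedances:
  R: Z = R = 153 Ω
  L: Z = jωL = j·3.72e+04·0.00211 = 0 + j78.48 Ω
  C: Z = 1/(jωC) = -j/(ω·C) = 0 - j2.688 Ω
Step 3 — Series combination: Z_total = R + L + C = 153 + j75.8 Ω = 170.7∠26.4° Ω.
Step 4 — Source phasor: V = 10.6∠-4.8° V = 10.56 - j0.887 V.
Step 5 — Ohm's law: I = V / Z_total = (10.56 - j0.887) / (153 + j75.8) = 0.05313 - j0.03212 A.
Step 6 — Convert to polar: |I| = 0.06208 A, ∠I = -31.2°.

I = 0.06208∠-31.2° A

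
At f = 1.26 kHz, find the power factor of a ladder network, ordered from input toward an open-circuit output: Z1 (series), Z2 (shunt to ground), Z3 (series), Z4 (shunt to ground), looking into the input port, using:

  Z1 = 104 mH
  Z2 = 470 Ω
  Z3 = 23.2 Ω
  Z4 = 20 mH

Step 1 — Angular frequency: ω = 2π·f = 2π·1260 = 7917 rad/s.
Step 2 — Component impedances:
  Z1: Z = jωL = j·7917·0.104 = 0 + j823.3 Ω
  Z2: Z = R = 470 Ω
  Z3: Z = R = 23.2 Ω
  Z4: Z = jωL = j·7917·0.02 = 0 + j158.3 Ω
Step 3 — Ladder network (open output): work backward from the far end, alternating series and parallel combinations. Z_in = 63.96 + j953.7 Ω = 955.8∠86.2° Ω.
Step 4 — Power factor: PF = cos(φ) = Re(Z)/|Z| = 63.958/955.85 = 0.06691.
Step 5 — Type: Im(Z) = 953.7 ⇒ lagging (phase φ = 86.2°).

PF = 0.06691 (lagging, φ = 86.2°)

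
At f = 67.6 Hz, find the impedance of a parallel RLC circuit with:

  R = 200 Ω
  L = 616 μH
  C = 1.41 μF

Step 1 — Angular frequency: ω = 2π·f = 2π·67.6 = 424.7 rad/s.
Step 2 — Component impedances:
  R: Z = R = 200 Ω
  L: Z = jωL = j·424.7·0.000616 = 0 + j0.2616 Ω
  C: Z = 1/(jωC) = -j/(ω·C) = 0 - j1670 Ω
Step 3 — Parallel combination: 1/Z_total = 1/R + 1/L + 1/C; Z_total = 0.0003424 + j0.2617 Ω = 0.2617∠89.9° Ω.

Z = 0.0003424 + j0.2617 Ω = 0.2617∠89.9° Ω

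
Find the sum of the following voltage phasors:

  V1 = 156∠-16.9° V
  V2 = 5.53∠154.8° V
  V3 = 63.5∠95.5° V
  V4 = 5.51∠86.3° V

Step 1 — Convert each phasor to rectangular form:
  V1 = 156·(cos(-16.9°) + j·sin(-16.9°)) = 149.3 - j45.35 V
  V2 = 5.53·(cos(154.8°) + j·sin(154.8°)) = -5.004 + j2.355 V
  V3 = 63.5·(cos(95.5°) + j·sin(95.5°)) = -6.086 + j63.21 V
  V4 = 5.51·(cos(86.3°) + j·sin(86.3°)) = 0.3556 + j5.499 V
Step 2 — Sum components: V_total = 138.5 + j25.71 V.
Step 3 — Convert to polar: |V_total| = 140.9 V, ∠V_total = 10.5°.

V_total = 140.9∠10.5° V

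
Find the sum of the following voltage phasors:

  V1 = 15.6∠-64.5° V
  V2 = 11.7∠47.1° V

Step 1 — Convert each phasor to rectangular form:
  V1 = 15.6·(cos(-64.5°) + j·sin(-64.5°)) = 6.716 - j14.08 V
  V2 = 11.7·(cos(47.1°) + j·sin(47.1°)) = 7.964 + j8.571 V
Step 2 — Sum components: V_total = 14.68 - j5.51 V.
Step 3 — Convert to polar: |V_total| = 15.68 V, ∠V_total = -20.6°.

V_total = 15.68∠-20.6° V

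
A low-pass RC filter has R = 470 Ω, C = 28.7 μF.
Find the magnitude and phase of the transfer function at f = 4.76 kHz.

Step 1 — Angular frequency: ω = 2π·4760 = 2.991e+04 rad/s.
Step 2 — Transfer function: H(jω) = 1/(1 + jωRC).
Step 3 — Denominator: 1 + jωRC = 1 + j·2.991e+04·470·2.87e-05 = 1 + j403.4.
Step 4 — H = 6.144e-06 - j0.002479.
Step 5 — Magnitude: |H| = 0.002479 (-52.1 dB); phase: φ = -89.9°.

|H| = 0.002479 (-52.1 dB), φ = -89.9°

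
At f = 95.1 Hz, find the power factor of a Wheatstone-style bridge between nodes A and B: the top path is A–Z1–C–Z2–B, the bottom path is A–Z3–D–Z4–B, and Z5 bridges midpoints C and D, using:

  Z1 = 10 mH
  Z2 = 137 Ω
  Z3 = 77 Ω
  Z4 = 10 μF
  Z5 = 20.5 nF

Step 1 — Angular frequency: ω = 2π·f = 2π·95.1 = 597.5 rad/s.
Step 2 — Component impedances:
  Z1: Z = jωL = j·597.5·0.01 = 0 + j5.975 Ω
  Z2: Z = R = 137 Ω
  Z3: Z = R = 77 Ω
  Z4: Z = 1/(jωC) = -j/(ω·C) = 0 - j167.4 Ω
  Z5: Z = 1/(jωC) = -j/(ω·C) = 0 - j8.164e+04 Ω
Step 3 — Bridge requires nodal analysis (the Z5 bridge couples midpoints C and D, so the two paths cannot be reduced to a simple series/parallel combination). Setting node B to ground and injecting 1 A at node A, the 3-node admittance system at A, C, D solves to V_A = Z_AB = 84.89 - j40.99 Ω = 94.27∠-25.8° Ω.
Step 4 — Power factor: PF = cos(φ) = Re(Z)/|Z| = 84.89/94.27 = 0.9005.
Step 5 — Type: Im(Z) = -40.99 ⇒ leading (phase φ = -25.8°).

PF = 0.9005 (leading, φ = -25.8°)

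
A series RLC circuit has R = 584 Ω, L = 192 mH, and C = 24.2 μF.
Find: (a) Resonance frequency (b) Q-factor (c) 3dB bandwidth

Step 1 — Resonance condition Im(Z)=0 gives ω₀ = 1/√(LC).
Step 2 — ω₀ = 1/√(0.192·2.42e-05) = 463.9 rad/s.
Step 3 — f₀ = ω₀/(2π) = 73.83 Hz.
Step 4 — Series Q: Q = ω₀L/R = 463.9·0.192/584 = 0.1525.
Step 5 — 3dB bandwidth: Δω = ω₀/Q = 3042 rad/s; BW = Δω/(2π) = 484.1 Hz.

(a) f₀ = 73.83 Hz  (b) Q = 0.1525  (c) BW = 484.1 Hz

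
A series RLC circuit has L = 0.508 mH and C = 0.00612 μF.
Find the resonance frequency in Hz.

Step 1 — Resonance condition Im(Z)=0 gives ω₀ = 1/√(LC).
Step 2 — ω₀ = 1/√(0.000508·6.12e-09) = 5.671e+05 rad/s.
Step 3 — f₀ = ω₀/(2π) = 9.026e+04 Hz.

f₀ = 9.026e+04 Hz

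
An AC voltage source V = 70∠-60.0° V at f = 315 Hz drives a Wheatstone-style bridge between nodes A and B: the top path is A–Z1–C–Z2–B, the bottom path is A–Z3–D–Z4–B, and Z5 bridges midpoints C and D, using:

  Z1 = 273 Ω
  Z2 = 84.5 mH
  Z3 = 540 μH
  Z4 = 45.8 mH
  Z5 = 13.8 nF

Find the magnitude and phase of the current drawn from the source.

Step 1 — Angular frequency: ω = 2π·f = 2π·315 = 1979 rad/s.
Step 2 — Component impedances:
  Z1: Z = R = 273 Ω
  Z2: Z = jωL = j·1979·0.0845 = 0 + j167.2 Ω
  Z3: Z = jωL = j·1979·0.00054 = 0 + j1.069 Ω
  Z4: Z = jωL = j·1979·0.0458 = 0 + j90.65 Ω
  Z5: Z = 1/(jωC) = -j/(ω·C) = 0 - j3.661e+04 Ω
Step 3 — Bridge requires nodal analysis (the Z5 bridge couples midpoints C and D, so the two paths cannot be reduced to a simple series/parallel combination). Setting node B to ground and injecting 1 A at node A, the 3-node admittance system at A, C, D solves to V_A = Z_AB = 16.34 + j76.34 Ω = 78.06∠77.9° Ω.
Step 4 — Source phasor: V = 70∠-60.0° V = 35 - j60.62 V.
Step 5 — Ohm's law: I = V / Z_total = (35 - j60.62) / (16.34 + j76.34) = -0.6655 - j0.6009 A.
Step 6 — Convert to polar: |I| = 0.8967 A, ∠I = -137.9°.

I = 0.8967∠-137.9° A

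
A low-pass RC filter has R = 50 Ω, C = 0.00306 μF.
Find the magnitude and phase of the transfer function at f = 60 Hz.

Step 1 — Angular frequency: ω = 2π·60 = 377 rad/s.
Step 2 — Transfer function: H(jω) = 1/(1 + jωRC).
Step 3 — Denominator: 1 + jωRC = 1 + j·377·50·3.06e-09 = 1 + j5.768e-05.
Step 4 — H = 1 - j5.768e-05.
Step 5 — Magnitude: |H| = 1 (-0.0 dB); phase: φ = -0.0°.

|H| = 1 (-0.0 dB), φ = -0.0°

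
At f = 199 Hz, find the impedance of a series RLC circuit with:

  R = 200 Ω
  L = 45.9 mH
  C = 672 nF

Step 1 — Angular frequency: ω = 2π·f = 2π·199 = 1250 rad/s.
Step 2 — Component impedances:
  R: Z = R = 200 Ω
  L: Z = jωL = j·1250·0.0459 = 0 + j57.39 Ω
  C: Z = 1/(jωC) = -j/(ω·C) = 0 - j1190 Ω
Step 3 — Series combination: Z_total = R + L + C = 200 - j1133 Ω = 1150∠-80.0° Ω.

Z = 200 - j1133 Ω = 1150∠-80.0° Ω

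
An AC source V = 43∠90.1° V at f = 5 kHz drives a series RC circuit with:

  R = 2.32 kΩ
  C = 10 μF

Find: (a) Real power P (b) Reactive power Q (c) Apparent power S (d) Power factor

Step 1 — Angular frequency: ω = 2π·f = 2π·5000 = 3.142e+04 rad/s.
Step 2 — Component impedances:
  R: Z = R = 2320 Ω
  C: Z = 1/(jωC) = -j/(ω·C) = 0 - j3.183 Ω
Step 3 — Series combination: Z_total = R + C = 2320 - j3.183 Ω = 2320∠-0.1° Ω.
Step 4 — Source phasor: V = 43∠90.1° V = -0.07505 + j43 V.
Step 5 — Current: I = V / Z = -5.778e-05 + j0.01853 A = 0.01853∠90.2° A.
Step 6 — Complex power: S = V·I* = 0.797 - j0.001093 VA.
Step 7 — Real power: P = Re(S) = 0.797 W.
Step 8 — Reactive power: Q = Im(S) = -0.001093 VAR.
Step 9 — Apparent power: |S| = 0.797 VA.
Step 10 — Power factor: PF = P/|S| = 1 (leading).

(a) P = 0.797 W  (b) Q = -0.001093 VAR  (c) S = 0.797 VA  (d) PF = 1 (leading)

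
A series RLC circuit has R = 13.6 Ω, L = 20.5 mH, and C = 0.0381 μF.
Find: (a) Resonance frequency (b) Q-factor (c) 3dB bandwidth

Step 1 — Resonance: ω₀ = 1/√(LC) = 1/√(0.0205·3.81e-08) = 3.578e+04 rad/s.
Step 2 — f₀ = ω₀/(2π) = 5695 Hz.
Step 3 — Series Q: Q = ω₀L/R = 3.578e+04·0.0205/13.6 = 53.94.
Step 4 — Bandwidth: Δω = ω₀/Q = 663.4 rad/s; BW = Δω/(2π) = 105.6 Hz.

(a) f₀ = 5695 Hz  (b) Q = 53.94  (c) BW = 105.6 Hz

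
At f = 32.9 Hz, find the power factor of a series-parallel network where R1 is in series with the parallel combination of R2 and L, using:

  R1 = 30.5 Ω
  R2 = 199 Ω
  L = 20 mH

Step 1 — Angular frequency: ω = 2π·f = 2π·32.9 = 206.7 rad/s.
Step 2 — Component impedances:
  R1: Z = R = 30.5 Ω
  R2: Z = R = 199 Ω
  L: Z = jωL = j·206.7·0.02 = 0 + j4.134 Ω
Step 3 — Parallel branch: R2 || L = 1/(1/R2 + 1/L) = 0.08586 + j4.133 Ω.
Step 4 — Series with R1: Z_total = R1 + (R2 || L) = 30.59 + j4.133 Ω = 30.86∠7.7° Ω.
Step 5 — Power factor: PF = cos(φ) = Re(Z)/|Z| = 30.586/30.864 = 0.991.
Step 6 — Type: Im(Z) = 4.133 ⇒ lagging (phase φ = 7.7°).

PF = 0.991 (lagging, φ = 7.7°)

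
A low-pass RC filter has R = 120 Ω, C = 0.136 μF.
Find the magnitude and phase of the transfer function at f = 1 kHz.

Step 1 — Angular frequency: ω = 2π·1000 = 6283 rad/s.
Step 2 — Transfer function: H(jω) = 1/(1 + jωRC).
Step 3 — Denominator: 1 + jωRC = 1 + j·6283·120·1.36e-07 = 1 + j0.1025.
Step 4 — H = 0.9896 - j0.1015.
Step 5 — Magnitude: |H| = 0.9948 (-0.0 dB); phase: φ = -5.9°.

|H| = 0.9948 (-0.0 dB), φ = -5.9°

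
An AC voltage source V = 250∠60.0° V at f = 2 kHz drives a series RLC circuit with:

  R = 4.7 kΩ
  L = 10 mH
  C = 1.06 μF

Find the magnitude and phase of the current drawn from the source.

Step 1 — Angular frequency: ω = 2π·f = 2π·2000 = 1.257e+04 rad/s.
Step 2 — Component impedances:
  R: Z = R = 4700 Ω
  L: Z = jωL = j·1.257e+04·0.01 = 0 + j125.7 Ω
  C: Z = 1/(jωC) = -j/(ω·C) = 0 - j75.07 Ω
Step 3 — Series combination: Z_total = R + L + C = 4700 + j50.59 Ω = 4700∠0.6° Ω.
Step 4 — Source phasor: V = 250∠60.0° V = 125 + j216.5 V.
Step 5 — Ohm's law: I = V / Z_total = (125 + j216.5) / (4700 + j50.59) = 0.02709 + j0.04577 A.
Step 6 — Convert to polar: |I| = 0.05319 A, ∠I = 59.4°.

I = 0.05319∠59.4° A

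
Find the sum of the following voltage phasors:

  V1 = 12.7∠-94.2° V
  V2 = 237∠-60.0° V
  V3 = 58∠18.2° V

Step 1 — Convert each phasor to rectangular form:
  V1 = 12.7·(cos(-94.2°) + j·sin(-94.2°)) = -0.9301 - j12.67 V
  V2 = 237·(cos(-60.0°) + j·sin(-60.0°)) = 118.5 - j205.2 V
  V3 = 58·(cos(18.2°) + j·sin(18.2°)) = 55.1 + j18.12 V
Step 2 — Sum components: V_total = 172.7 - j199.8 V.
Step 3 — Convert to polar: |V_total| = 264.1 V, ∠V_total = -49.2°.

V_total = 264.1∠-49.2° V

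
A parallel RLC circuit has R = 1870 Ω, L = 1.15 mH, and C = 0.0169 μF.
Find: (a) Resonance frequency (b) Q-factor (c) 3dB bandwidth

Step 1 — Resonance: ω₀ = 1/√(LC) = 1/√(0.00115·1.69e-08) = 2.268e+05 rad/s.
Step 2 — f₀ = ω₀/(2π) = 3.61e+04 Hz.
Step 3 — Parallel Q: Q = R/(ω₀L) = 1870/(2.268e+05·0.00115) = 7.169.
Step 4 — Bandwidth: Δω = ω₀/Q = 3.164e+04 rad/s; BW = Δω/(2π) = 5036 Hz.

(a) f₀ = 3.61e+04 Hz  (b) Q = 7.169  (c) BW = 5036 Hz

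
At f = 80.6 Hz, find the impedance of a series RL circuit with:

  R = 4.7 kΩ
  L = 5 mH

Step 1 — Angular frequency: ω = 2π·f = 2π·80.6 = 506.4 rad/s.
Step 2 — Component impedances:
  R: Z = R = 4700 Ω
  L: Z = jωL = j·506.4·0.005 = 0 + j2.532 Ω
Step 3 — Series combination: Z_total = R + L = 4700 + j2.532 Ω = 4700∠0.0° Ω.

Z = 4700 + j2.532 Ω = 4700∠0.0° Ω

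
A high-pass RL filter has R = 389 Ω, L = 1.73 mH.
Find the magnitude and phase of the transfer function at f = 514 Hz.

Step 1 — Angular frequency: ω = 2π·514 = 3230 rad/s.
Step 2 — Transfer function: H(jω) = jωL/(R + jωL).
Step 3 — Numerator jωL = j·5.587; denominator R + jωL = 389 + j5.587.
Step 4 — H = 0.0002062 + j0.01436.
Step 5 — Magnitude: |H| = 0.01436 (-36.9 dB); phase: φ = 89.2°.

|H| = 0.01436 (-36.9 dB), φ = 89.2°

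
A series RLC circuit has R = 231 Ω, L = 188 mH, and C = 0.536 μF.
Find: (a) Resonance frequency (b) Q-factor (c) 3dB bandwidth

Step 1 — Resonance: ω₀ = 1/√(LC) = 1/√(0.188·5.36e-07) = 3150 rad/s.
Step 2 — f₀ = ω₀/(2π) = 501.4 Hz.
Step 3 — Series Q: Q = ω₀L/R = 3150·0.188/231 = 2.564.
Step 4 — Bandwidth: Δω = ω₀/Q = 1229 rad/s; BW = Δω/(2π) = 195.6 Hz.

(a) f₀ = 501.4 Hz  (b) Q = 2.564  (c) BW = 195.6 Hz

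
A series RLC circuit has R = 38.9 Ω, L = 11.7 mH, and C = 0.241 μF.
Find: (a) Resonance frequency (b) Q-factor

Step 1 — Resonance condition Im(Z)=0 gives ω₀ = 1/√(LC).
Step 2 — ω₀ = 1/√(0.0117·2.41e-07) = 1.883e+04 rad/s.
Step 3 — f₀ = ω₀/(2π) = 2997 Hz.
Step 4 — Series Q: Q = ω₀L/R = 1.883e+04·0.0117/38.9 = 5.664.

(a) f₀ = 2997 Hz  (b) Q = 5.664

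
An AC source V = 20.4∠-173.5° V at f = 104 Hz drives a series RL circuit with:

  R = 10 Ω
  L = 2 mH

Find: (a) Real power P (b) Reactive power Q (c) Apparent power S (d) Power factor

Step 1 — Angular frequency: ω = 2π·f = 2π·104 = 653.5 rad/s.
Step 2 — Component impedances:
  R: Z = R = 10 Ω
  L: Z = jωL = j·653.5·0.002 = 0 + j1.307 Ω
Step 3 — Series combination: Z_total = R + L = 10 + j1.307 Ω = 10.09∠7.4° Ω.
Step 4 — Source phasor: V = 20.4∠-173.5° V = -20.27 - j2.309 V.
Step 5 — Current: I = V / Z = -2.023 + j0.03339 A = 2.023∠179.1° A.
Step 6 — Complex power: S = V·I* = 40.92 + j5.347 VA.
Step 7 — Real power: P = Re(S) = 40.92 W.
Step 8 — Reactive power: Q = Im(S) = 5.347 VAR.
Step 9 — Apparent power: |S| = 41.27 VA.
Step 10 — Power factor: PF = P/|S| = 0.9916 (lagging).

(a) P = 40.92 W  (b) Q = 5.347 VAR  (c) S = 41.27 VA  (d) PF = 0.9916 (lagging)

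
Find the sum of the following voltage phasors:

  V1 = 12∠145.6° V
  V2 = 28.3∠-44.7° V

Step 1 — Convert each phasor to rectangular form:
  V1 = 12·(cos(145.6°) + j·sin(145.6°)) = -9.901 + j6.78 V
  V2 = 28.3·(cos(-44.7°) + j·sin(-44.7°)) = 20.12 - j19.91 V
Step 2 — Sum components: V_total = 10.21 - j13.13 V.
Step 3 — Convert to polar: |V_total| = 16.63 V, ∠V_total = -52.1°.

V_total = 16.63∠-52.1° V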